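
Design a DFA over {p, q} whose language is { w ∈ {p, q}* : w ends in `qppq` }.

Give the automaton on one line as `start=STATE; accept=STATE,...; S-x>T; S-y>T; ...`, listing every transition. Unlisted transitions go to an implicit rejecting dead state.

Remember how much of `qppq` the current input suffix matches. State s0 means no match yet; s1 means the last symbol is `q`; s2 means the last 2 symbols are `qp`; s3 means the last 3 symbols are `qpp`; s4 means the last 4 symbols are `qppq`. Only s4 accepts. On a mismatch, fall back to the longest proper suffix that is still a prefix of `qppq`.
        p   q  
>  s0   s0  s1 
   s1   s2  s1 
   s2   s3  s1 
   s3   s0  s4 
 * s4   s2  s1 
(> = start, * = accepting)

start=s0; accept=s4; s0-p>s0; s0-q>s1; s1-p>s2; s1-q>s1; s2-p>s3; s2-q>s1; s3-p>s0; s3-q>s4; s4-p>s2; s4-q>s1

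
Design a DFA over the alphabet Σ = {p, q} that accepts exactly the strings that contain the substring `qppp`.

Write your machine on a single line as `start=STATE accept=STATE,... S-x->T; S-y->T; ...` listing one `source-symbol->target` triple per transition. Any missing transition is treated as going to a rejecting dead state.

States S0..S3 record the length of the longest prefix of `qppp` that matches the current input suffix. Reaching S4 means `qppp` has been seen, and we stay there forever. Accept from S4.
With 5 states:
        p   q  
>  S0   S0  S1 
   S1   S2  S1 
   S2   S3  S1 
   S3   S4  S1 
 * S4   S4  S4 
(> = start, * = accepting)

start=S0; accept=S4; S0-p->S0; S0-q->S1; S1-p->S2; S1-q->S1; S2-p->S3; S2-q->S1; S3-p->S4; S3-q->S1; S4-p->S4; S4-q->S4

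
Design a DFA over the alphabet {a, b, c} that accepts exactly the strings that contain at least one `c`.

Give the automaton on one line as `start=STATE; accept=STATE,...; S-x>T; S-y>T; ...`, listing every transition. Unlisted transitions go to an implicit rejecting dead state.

Count `c`s, saturating at 2: state q0 means no `c` yet, q1 means one `c` seen, q2 means more than one. Each `c` increments (capped at q2); other symbols loop. Accept from {q1, q2}.
With 3 states:
        a   b   c  
>  q0   q0  q0  q1 
 * q1   q1  q1  q2 
 * q2   q2  q2  q2 
(> = start, * = accepting)

start=q0; accept=q1,q2; q0-a>q0; q0-b>q0; q0-c>q1; q1-a>q1; q1-b>q1; q1-c>q2; q2-a>q2; q2-b>q2; q2-c>q2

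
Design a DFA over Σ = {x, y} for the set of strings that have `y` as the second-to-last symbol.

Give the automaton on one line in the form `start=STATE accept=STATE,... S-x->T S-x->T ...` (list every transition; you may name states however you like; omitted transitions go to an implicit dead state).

A DFA must remember the last 2 symbols (since which symbol is second-to-last isn't known until the input ends). Use one state per possible window of the last ≤2 symbols; accept from those whose window starts with `y`.
A 7-state machine:
        x   y  
>  S0   S1  S2 
   S1   S3  S4 
   S2   S5  S6 
   S3   S3  S4 
   S4   S5  S6 
 * S5   S3  S4 
 * S6   S5  S6 
(> = start, * = accepting)

start=S0 accept=S5,S6 S0-x->S1 S0-y->S2 S1-x->S3 S1-y->S4 S2-x->S5 S2-y->S6 S3-x->S3 S3-y->S4 S4-x->S5 S4-y->S6 S5-x->S3 S5-y->S4 S6-x->S5 S6-y->S6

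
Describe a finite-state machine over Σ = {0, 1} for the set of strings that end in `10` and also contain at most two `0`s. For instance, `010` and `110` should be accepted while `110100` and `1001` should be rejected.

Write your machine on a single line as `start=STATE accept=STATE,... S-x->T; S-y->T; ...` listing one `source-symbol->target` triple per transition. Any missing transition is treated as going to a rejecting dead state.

start=A; accept=F,I; A-0->B; A-1->C; B-0->D; B-1->E; C-0->F; C-1->C; D-0->G; D-1->H; E-0->I; E-1->E; F-0->D; F-1->E; G-0->G; G-1->J; H-0->K; H-1->H; I-0->G; I-1->H; J-0->K; J-1->J; K-0->G; K-1->J

Build one automaton per condition and run them in lockstep. One (3 states) tracks how much of the suffix `10` has currently been matched; the other (4 states) tracks the count of `0`s, saturating at 3. Each combined state is a pair, one component from each; accept when both components accept.
An 11-state machine:
       0  1 
>  A   B  C 
   B   D  E 
   C   F  C 
   D   G  H 
   E   I  E 
 * F   D  E 
   G   G  J 
   H   K  H 
 * I   G  H 
   J   K  J 
   K   G  J 
(> = start, * = accepting)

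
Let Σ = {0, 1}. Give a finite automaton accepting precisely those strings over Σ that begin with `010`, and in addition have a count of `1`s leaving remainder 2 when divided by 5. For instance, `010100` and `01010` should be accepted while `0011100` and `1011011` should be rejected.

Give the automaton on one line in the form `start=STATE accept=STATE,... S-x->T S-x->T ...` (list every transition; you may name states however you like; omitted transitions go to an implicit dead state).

start=S0 accept=S5 S0-0->S1 S0-1->S2 S1-0->S2 S1-1->S3 S2-0->S2 S2-1->S2 S3-0->S4 S3-1->S2 S4-0->S4 S4-1->S5 S5-0->S5 S5-1->S6 S6-0->S6 S6-1->S7 S7-0->S7 S7-1->S8 S8-0->S8 S8-1->S4

Run two small machines in parallel and take their product. One (5 states) tracks whether the input so far still matches the prefix `010`; the other (5 states) tracks the count of `1`s modulo 5. Each combined state is a pair, one component from each; accept when both components accept. Equivalent product states are then merged.
9 states suffice.
        0   1  
>  S0   S1  S2 
   S1   S2  S3 
   S2   S2  S2 
   S3   S4  S2 
   S4   S4  S5 
 * S5   S5  S6 
   S6   S6  S7 
   S7   S7  S8 
   S8   S8  S4 
(> = start, * = accepting)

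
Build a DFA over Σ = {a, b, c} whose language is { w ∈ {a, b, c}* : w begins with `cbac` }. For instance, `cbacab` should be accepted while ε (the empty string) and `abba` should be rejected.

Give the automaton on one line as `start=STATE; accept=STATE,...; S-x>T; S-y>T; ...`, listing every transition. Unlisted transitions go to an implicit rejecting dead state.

start=q0; accept=q4; q0-a>q5; q0-b>q5; q0-c>q1; q1-a>q5; q1-b>q2; q1-c>q5; q2-a>q3; q2-b>q5; q2-c>q5; q3-a>q5; q3-b>q5; q3-c>q4; q4-a>q4; q4-b>q4; q4-c>q4; q5-a>q5; q5-b>q5; q5-c>q5

Walk along `cbac` while the input agrees: from q0 take `c` to q1, and so on. Any deviation drops to the rejecting sink q5. Once q4 is reached the prefix is confirmed and every continuation is accepted.
A 6-state machine:
        a   b   c  
>  q0   q5  q5  q1 
   q1   q5  q2  q5 
   q2   q3  q5  q5 
   q3   q5  q5  q4 
 * q4   q4  q4  q4 
   q5   q5  q5  q5 
(> = start, * = accepting)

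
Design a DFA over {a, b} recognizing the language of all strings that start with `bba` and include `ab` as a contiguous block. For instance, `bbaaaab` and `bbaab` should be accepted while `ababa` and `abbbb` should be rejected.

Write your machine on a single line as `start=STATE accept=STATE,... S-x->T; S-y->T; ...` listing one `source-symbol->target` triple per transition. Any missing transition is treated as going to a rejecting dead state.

Build one automaton per condition and run them in lockstep. One (5 states) tracks whether the input so far still matches the prefix `bba`; the other (3 states) tracks whether and how much of `ab` has been seen. Each combined state is a pair, one component from each; accept when both components accept. After merging equivalent states the machine shrinks.
6 states suffice.
        a   b  
>  q0   q1  q2 
   q1   q1  q1 
   q2   q1  q3 
   q3   q4  q1 
   q4   q4  q5 
 * q5   q5  q5 
(> = start, * = accepting)

start=q0; accept=q5; q0-a->q1; q0-b->q2; q1-a->q1; q1-b->q1; q2-a->q1; q2-b->q3; q3-a->q4; q3-b->q1; q4-a->q4; q4-b->q5; q5-a->q5; q5-b->q5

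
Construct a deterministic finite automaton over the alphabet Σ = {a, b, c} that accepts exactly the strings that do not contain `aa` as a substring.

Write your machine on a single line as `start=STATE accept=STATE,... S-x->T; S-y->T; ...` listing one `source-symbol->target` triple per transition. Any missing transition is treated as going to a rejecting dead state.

This is the complement of 'contains `aa`'. Use the same substring-matching states — q0 through q2 holding how much of `aa` has just been matched — but flip the accepting set: everything except the trap q2 accepts.
With 3 states:
        a   b   c  
>* q0   q1  q0  q0 
 * q1   q2  q0  q0 
   q2   q2  q2  q2 
(> = start, * = accepting)

start=q0; accept=q0,q1; q0-a->q1; q0-b->q0; q0-c->q0; q1-a->q2; q1-b->q0; q1-c->q0; q2-a->q2; q2-b->q2; q2-c->q2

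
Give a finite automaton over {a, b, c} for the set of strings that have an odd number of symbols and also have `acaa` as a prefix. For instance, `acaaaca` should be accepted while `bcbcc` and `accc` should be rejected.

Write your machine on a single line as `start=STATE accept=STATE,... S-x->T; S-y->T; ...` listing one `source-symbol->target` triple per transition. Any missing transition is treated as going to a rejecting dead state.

start=S0; accept=S7; S0-a->S1; S0-b->S2; S0-c->S2; S1-a->S3; S1-b->S3; S1-c->S4; S2-a->S3; S2-b->S3; S2-c->S3; S3-a->S2; S3-b->S2; S3-c->S2; S4-a->S5; S4-b->S2; S4-c->S2; S5-a->S6; S5-b->S3; S5-c->S3; S6-a->S7; S6-b->S7; S6-c->S7; S7-a->S6; S7-b->S6; S7-c->S6

Build one automaton per condition and run them in lockstep. One (2 states) tracks the input length modulo 2; the other (6 states) tracks whether the input so far still matches the prefix `acaa`. Each combined state is a pair, one component from each; accept when both components accept.
8 states suffice.
        a   b   c  
>  S0   S1  S2  S2 
   S1   S3  S3  S4 
   S2   S3  S3  S3 
   S3   S2  S2  S2 
   S4   S5  S2  S2 
   S5   S6  S3  S3 
   S6   S7  S7  S7 
 * S7   S6  S6  S6 
(> = start, * = accepting)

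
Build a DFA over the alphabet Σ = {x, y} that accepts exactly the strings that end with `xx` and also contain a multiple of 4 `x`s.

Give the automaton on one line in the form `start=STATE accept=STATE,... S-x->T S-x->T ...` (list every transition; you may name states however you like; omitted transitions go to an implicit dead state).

Run two small machines in parallel and take their product. The first has 3 states tracking how much of the suffix `xx` has currently been matched; the second has 4 states tracking the count of `x`s modulo 4. A product state is a pair (one from each), accepting exactly when both do.
A 12-state machine:
          x    y  
>  s0     s1   s0 
   s1     s2   s3 
   s2     s4   s5 
   s3     s6   s3 
   s4     s7   s8 
   s5     s9   s5 
   s6     s4   s5 
 * s7    s10   s0 
   s8    s11   s8 
   s9     s7   s8 
   s10    s2   s3 
   s11   s10   s0 
(> = start, * = accepting)

start=s0 accept=s7 s0-x->s1 s0-y->s0 s1-x->s2 s1-y->s3 s2-x->s4 s2-y->s5 s3-x->s6 s3-y->s3 s4-x->s7 s4-y->s8 s5-x->s9 s5-y->s5 s6-x->s4 s6-y->s5 s7-x->s10 s7-y->s0 s8-x->s11 s8-y->s8 s9-x->s7 s9-y->s8 s10-x->s2 s10-y->s3 s11-x->s10 s11-y->s0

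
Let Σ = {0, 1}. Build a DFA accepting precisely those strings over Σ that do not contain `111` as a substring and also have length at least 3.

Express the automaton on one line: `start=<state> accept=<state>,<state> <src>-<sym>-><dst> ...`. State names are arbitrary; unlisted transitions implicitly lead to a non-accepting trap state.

start=S0 accept=S6,S7,S8,S10,S11,S12 S0-0->S1 S0-1->S2 S1-0->S3 S1-1->S4 S2-0->S3 S2-1->S5 S3-0->S6 S3-1->S7 S4-0->S6 S4-1->S8 S5-0->S6 S5-1->S9 S6-0->S10 S6-1->S11 S7-0->S10 S7-1->S12 S8-0->S10 S8-1->S13 S9-0->S13 S9-1->S13 S10-0->S10 S10-1->S11 S11-0->S10 S11-1->S12 S12-0->S10 S12-1->S13 S13-0->S13 S13-1->S13

Build one automaton per condition and run them in lockstep. The first has 4 states tracking partial matches of the forbidden pattern `111`; the second has 5 states tracking the input length, saturating at 4. A product state is a pair (one from each), accepting exactly when both do.
          0    1  
>  S0     S1   S2 
   S1     S3   S4 
   S2     S3   S5 
   S3     S6   S7 
   S4     S6   S8 
   S5     S6   S9 
 * S6    S10  S11 
 * S7    S10  S12 
 * S8    S10  S13 
   S9    S13  S13 
 * S10   S10  S11 
 * S11   S10  S12 
 * S12   S10  S13 
   S13   S13  S13 
(> = start, * = accepting)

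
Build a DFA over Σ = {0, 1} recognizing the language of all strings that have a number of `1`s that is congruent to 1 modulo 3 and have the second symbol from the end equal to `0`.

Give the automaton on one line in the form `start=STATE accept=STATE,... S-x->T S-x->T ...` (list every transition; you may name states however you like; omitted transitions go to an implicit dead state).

start=A accept=D,G A-0->B A-1->C B-0->B B-1->D C-0->E C-1->F D-0->E D-1->F E-0->G E-1->F F-0->F F-1->A G-0->G G-1->F

Run two small machines in parallel and take their product. The first has 3 states tracking the count of `1`s modulo 3; the second has 7 states tracking the last 2 symbols read. A product state is a pair (one from each), accepting exactly when both do. Equivalent product states are then merged.
       0  1 
>  A   B  C 
   B   B  D 
   C   E  F 
 * D   E  F 
   E   G  F 
   F   F  A 
 * G   G  F 
(> = start, * = accepting)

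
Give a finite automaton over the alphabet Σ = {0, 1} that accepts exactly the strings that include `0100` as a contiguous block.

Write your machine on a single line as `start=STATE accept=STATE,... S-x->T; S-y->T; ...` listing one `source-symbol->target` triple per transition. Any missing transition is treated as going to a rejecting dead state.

start=S0; accept=S4; S0-0->S1; S0-1->S0; S1-0->S1; S1-1->S2; S2-0->S3; S2-1->S0; S3-0->S4; S3-1->S2; S4-0->S4; S4-1->S4

Track how much of `0100` has been matched so far: state S0 is no progress, S4 is the absorbing accept state reached once `0100` has occurred. Intermediate states record partial matches; on a mismatch, fall back to the longest reusable overlap.
With 5 states:
        0   1  
>  S0   S1  S0 
   S1   S1  S2 
   S2   S3  S0 
   S3   S4  S2 
 * S4   S4  S4 
(> = start, * = accepting)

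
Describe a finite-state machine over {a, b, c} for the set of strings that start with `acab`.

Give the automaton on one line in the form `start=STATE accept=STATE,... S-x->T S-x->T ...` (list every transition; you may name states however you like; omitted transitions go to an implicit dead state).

start=s0 accept=s4 s0-a->s1 s0-b->s5 s0-c->s5 s1-a->s5 s1-b->s5 s1-c->s2 s2-a->s3 s2-b->s5 s2-c->s5 s3-a->s5 s3-b->s4 s3-c->s5 s4-a->s4 s4-b->s4 s4-c->s4 s5-a->s5 s5-b->s5 s5-c->s5

Walk along `acab` while the input agrees: from s0 take `a` to s1, and so on. Any deviation drops to the rejecting sink s5. Once s4 is reached the prefix is confirmed and every continuation is accepted.
        a   b   c  
>  s0   s1  s5  s5 
   s1   s5  s5  s2 
   s2   s3  s5  s5 
   s3   s5  s4  s5 
 * s4   s4  s4  s4 
   s5   s5  s5  s5 
(> = start, * = accepting)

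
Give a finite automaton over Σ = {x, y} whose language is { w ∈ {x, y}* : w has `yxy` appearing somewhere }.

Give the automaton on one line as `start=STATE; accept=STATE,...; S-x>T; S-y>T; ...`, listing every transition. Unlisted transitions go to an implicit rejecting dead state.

Track how much of `yxy` has been matched so far: state q0 is no progress, q3 is the absorbing accept state reached once `yxy` has occurred. Intermediate states record partial matches; on a mismatch, fall back to the longest reusable overlap.
A 4-state machine:
        x   y  
>  q0   q0  q1 
   q1   q2  q1 
   q2   q0  q3 
 * q3   q3  q3 
(> = start, * = accepting)

start=q0; accept=q3; q0-x>q0; q0-y>q1; q1-x>q2; q1-y>q1; q2-x>q0; q2-y>q3; q3-x>q3; q3-y>q3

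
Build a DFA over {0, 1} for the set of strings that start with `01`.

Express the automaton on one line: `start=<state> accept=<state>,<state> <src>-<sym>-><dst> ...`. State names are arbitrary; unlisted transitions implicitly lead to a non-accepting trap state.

Walk along `01` while the input agrees: from S0 take `0` to S1, and so on. Any deviation drops to the rejecting sink S3. Once S2 is reached the prefix is confirmed and every continuation is accepted.
With 4 states:
        0   1  
>  S0   S1  S3 
   S1   S3  S2 
 * S2   S2  S2 
   S3   S3  S3 
(> = start, * = accepting)

start=S0 accept=S2 S0-0->S1 S0-1->S3 S1-0->S3 S1-1->S2 S2-0->S2 S2-1->S2 S3-0->S3 S3-1->S3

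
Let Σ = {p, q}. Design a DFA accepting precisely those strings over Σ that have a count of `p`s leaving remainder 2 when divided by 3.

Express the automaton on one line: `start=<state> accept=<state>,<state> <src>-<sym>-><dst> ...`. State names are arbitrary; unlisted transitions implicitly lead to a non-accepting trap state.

start=s0 accept=s2 s0-p->s1 s0-q->s0 s1-p->s2 s1-q->s1 s2-p->s0 s2-q->s2

Keep the running count of `p`s modulo 3: each `p` advances along the cycle s0 → s1 → s2 → s0 while other symbols loop. Accept at s2.
3 states suffice.
        p   q  
>  s0   s1  s0 
   s1   s2  s1 
 * s2   s0  s2 
(> = start, * = accepting)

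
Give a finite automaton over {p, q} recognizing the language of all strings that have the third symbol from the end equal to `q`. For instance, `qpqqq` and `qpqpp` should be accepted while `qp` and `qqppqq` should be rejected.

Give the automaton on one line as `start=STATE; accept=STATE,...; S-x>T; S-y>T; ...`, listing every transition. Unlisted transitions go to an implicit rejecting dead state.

start=s0; accept=s11,s12,s13,s14; s0-p>s1; s0-q>s2; s1-p>s3; s1-q>s4; s2-p>s5; s2-q>s6; s3-p>s7; s3-q>s8; s4-p>s9; s4-q>s10; s5-p>s11; s5-q>s12; s6-p>s13; s6-q>s14; s7-p>s7; s7-q>s8; s8-p>s9; s8-q>s10; s9-p>s11; s9-q>s12; s10-p>s13; s10-q>s14; s11-p>s7; s11-q>s8; s12-p>s9; s12-q>s10; s13-p>s11; s13-q>s12; s14-p>s13; s14-q>s14

A DFA must remember the last 3 symbols (since which symbol is third-to-last isn't known until the input ends). Use one state per possible window of the last ≤3 symbols; accept from those whose window starts with `q`.
          p    q  
>  s0     s1   s2 
   s1     s3   s4 
   s2     s5   s6 
   s3     s7   s8 
   s4     s9  s10 
   s5    s11  s12 
   s6    s13  s14 
   s7     s7   s8 
   s8     s9  s10 
   s9    s11  s12 
   s10   s13  s14 
 * s11    s7   s8 
 * s12    s9  s10 
 * s13   s11  s12 
 * s14   s13  s14 
(> = start, * = accepting)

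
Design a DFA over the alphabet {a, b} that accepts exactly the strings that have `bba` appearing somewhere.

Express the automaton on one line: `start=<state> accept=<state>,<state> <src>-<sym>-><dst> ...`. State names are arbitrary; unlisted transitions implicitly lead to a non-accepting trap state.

start=s0 accept=s3 s0-a->s0 s0-b->s1 s1-a->s0 s1-b->s2 s2-a->s3 s2-b->s2 s3-a->s3 s3-b->s3

States s0..s2 record the length of the longest prefix of `bba` that matches the current input suffix. Reaching s3 means `bba` has been seen, and we stay there forever. Accept from s3.
A 4-state machine:
        a   b  
>  s0   s0  s1 
   s1   s0  s2 
   s2   s3  s2 
 * s3   s3  s3 
(> = start, * = accepting)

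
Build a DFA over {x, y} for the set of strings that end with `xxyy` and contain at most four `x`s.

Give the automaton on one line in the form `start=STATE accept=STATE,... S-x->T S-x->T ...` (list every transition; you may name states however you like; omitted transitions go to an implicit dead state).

Build one automaton per condition and run them in lockstep. The first has 5 states tracking how much of the suffix `xxyy` has currently been matched; the second has 6 states tracking the count of `x`s, saturating at 5. A product state is a pair (one from each), accepting exactly when both do.
23 states suffice.
          x    y  
>  s0     s1   s0 
   s1     s2   s3 
   s2     s4   s5 
   s3     s6   s3 
   s4     s7   s8 
   s5     s9  s10 
   s6     s4  s11 
   s7    s12  s13 
   s8    s14  s15 
   s9     s7  s16 
 * s10    s9  s11 
   s11    s9  s11 
   s12   s12  s17 
   s13   s18  s19 
   s14   s12  s20 
 * s15   s14  s16 
   s16   s14  s16 
   s17   s18  s21 
   s18   s12  s22 
 * s19   s18  s20 
   s20   s18  s20 
   s21   s18  s22 
   s22   s18  s22 
(> = start, * = accepting)

start=s0 accept=s10,s15,s19 s0-x->s1 s0-y->s0 s1-x->s2 s1-y->s3 s2-x->s4 s2-y->s5 s3-x->s6 s3-y->s3 s4-x->s7 s4-y->s8 s5-x->s9 s5-y->s10 s6-x->s4 s6-y->s11 s7-x->s12 s7-y->s13 s8-x->s14 s8-y->s15 s9-x->s7 s9-y->s16 s10-x->s9 s10-y->s11 s11-x->s9 s11-y->s11 s12-x->s12 s12-y->s17 s13-x->s18 s13-y->s19 s14-x->s12 s14-y->s20 s15-x->s14 s15-y->s16 s16-x->s14 s16-y->s16 s17-x->s18 s17-y->s21 s18-x->s12 s18-y->s22 s19-x->s18 s19-y->s20 s20-x->s18 s20-y->s20 s21-x->s18 s21-y->s22 s22-x->s18 s22-y->s22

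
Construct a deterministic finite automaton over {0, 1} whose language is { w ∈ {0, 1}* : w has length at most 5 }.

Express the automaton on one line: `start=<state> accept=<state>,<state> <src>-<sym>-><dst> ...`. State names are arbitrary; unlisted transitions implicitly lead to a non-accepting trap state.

Count input length up to 6: every symbol moves from q0 toward q6, which means 'more than 5' and absorbs. Accept from {q0, q1, q2, q3, q4, q5}.
A 7-state machine:
        0   1  
>* q0   q1  q1 
 * q1   q2  q2 
 * q2   q3  q3 
 * q3   q4  q4 
 * q4   q5  q5 
 * q5   q6  q6 
   q6   q6  q6 
(> = start, * = accepting)

start=q0 accept=q0,q1,q2,q3,q4,q5 q0-0->q1 q0-1->q1 q1-0->q2 q1-1->q2 q2-0->q3 q2-1->q3 q3-0->q4 q3-1->q4 q4-0->q5 q4-1->q5 q5-0->q6 q5-1->q6 q6-0->q6 q6-1->q6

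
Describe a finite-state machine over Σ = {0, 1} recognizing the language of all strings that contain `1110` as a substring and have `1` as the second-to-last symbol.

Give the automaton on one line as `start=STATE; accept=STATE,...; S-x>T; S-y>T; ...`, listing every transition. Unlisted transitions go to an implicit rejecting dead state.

start=q0; accept=q8,q11; q0-0>q1; q0-1>q2; q1-0>q3; q1-1>q4; q2-0>q5; q2-1>q6; q3-0>q3; q3-1>q4; q4-0>q5; q4-1>q6; q5-0>q3; q5-1>q4; q6-0>q5; q6-1>q7; q7-0>q8; q7-1>q7; q8-0>q9; q8-1>q10; q9-0>q9; q9-1>q10; q10-0>q8; q10-1>q11; q11-0>q8; q11-1>q11

Build one automaton per condition and run them in lockstep. The first has 5 states tracking whether and how much of `1110` has been seen; the second has 7 states tracking the last 2 symbols read. A product state is a pair (one from each), accepting exactly when both do.
          0    1  
>  q0     q1   q2 
   q1     q3   q4 
   q2     q5   q6 
   q3     q3   q4 
   q4     q5   q6 
   q5     q3   q4 
   q6     q5   q7 
   q7     q8   q7 
 * q8     q9  q10 
   q9     q9  q10 
   q10    q8  q11 
 * q11    q8  q11 
(> = start, * = accepting)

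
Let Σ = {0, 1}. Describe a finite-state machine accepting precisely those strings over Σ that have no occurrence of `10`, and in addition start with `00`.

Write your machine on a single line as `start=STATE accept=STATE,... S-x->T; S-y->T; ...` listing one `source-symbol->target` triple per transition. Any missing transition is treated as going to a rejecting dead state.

start=q0; accept=q3,q4; q0-0->q1; q0-1->q2; q1-0->q3; q1-1->q2; q2-0->q2; q2-1->q2; q3-0->q3; q3-1->q4; q4-0->q2; q4-1->q4

Run two small machines in parallel and take their product. The first has 3 states tracking partial matches of the forbidden pattern `10`; the second has 4 states tracking whether the input so far still matches the prefix `00`. A product state is a pair (one from each), accepting exactly when both do. Equivalent product states are then merged.
A 5-state machine:
        0   1  
>  q0   q1  q2 
   q1   q3  q2 
   q2   q2  q2 
 * q3   q3  q4 
 * q4   q2  q4 
(> = start, * = accepting)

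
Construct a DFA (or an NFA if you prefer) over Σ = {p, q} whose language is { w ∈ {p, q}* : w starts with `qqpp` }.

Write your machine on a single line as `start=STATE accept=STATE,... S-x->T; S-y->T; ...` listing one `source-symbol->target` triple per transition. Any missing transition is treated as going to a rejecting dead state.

start=A; accept=E; A-p->F; A-q->B; B-p->F; B-q->C; C-p->D; C-q->F; D-p->E; D-q->F; E-p->E; E-q->E; F-p->F; F-q->F

Walk along `qqpp` while the input agrees: from A take `q` to B, and so on. Any deviation drops to the rejecting sink F. Once E is reached the prefix is confirmed and every continuation is accepted.
6 states suffice.
       p  q 
>  A   F  B 
   B   F  C 
   C   D  F 
   D   E  F 
 * E   E  E 
   F   F  F 
(> = start, * = accepting)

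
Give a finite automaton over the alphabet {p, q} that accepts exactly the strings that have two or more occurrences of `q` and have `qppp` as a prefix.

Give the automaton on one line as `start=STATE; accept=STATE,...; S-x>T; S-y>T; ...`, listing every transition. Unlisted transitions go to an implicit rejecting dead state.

start=A; accept=G; A-p>B; A-q>C; B-p>B; B-q>B; C-p>D; C-q>B; D-p>E; D-q>B; E-p>F; E-q>B; F-p>F; F-q>G; G-p>G; G-q>G

Run two small machines in parallel and take their product. One (4 states) tracks the count of `q`s, saturating at 3; the other (6 states) tracks whether the input so far still matches the prefix `qppp`. Each combined state is a pair, one component from each; accept when both components accept. Equivalent product states are then merged.
7 states suffice.
       p  q 
>  A   B  C 
   B   B  B 
   C   D  B 
   D   E  B 
   E   F  B 
   F   F  G 
 * G   G  G 
(> = start, * = accepting)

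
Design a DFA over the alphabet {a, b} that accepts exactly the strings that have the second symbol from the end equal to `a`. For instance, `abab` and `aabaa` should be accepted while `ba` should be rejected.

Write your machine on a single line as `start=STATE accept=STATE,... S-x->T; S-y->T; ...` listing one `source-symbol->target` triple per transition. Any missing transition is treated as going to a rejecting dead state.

start=q0; accept=q3,q4; q0-a->q1; q0-b->q2; q1-a->q3; q1-b->q4; q2-a->q5; q2-b->q6; q3-a->q3; q3-b->q4; q4-a->q5; q4-b->q6; q5-a->q3; q5-b->q4; q6-a->q5; q6-b->q6

Because acceptance depends on a position counted from the end, the machine has to buffer the most recent 2 symbols. Make each state the string of the last up-to-2 symbols read; on input `x` shift the window left and append `x`. Accept when the buffered window has length 2 and begins with `a`.
7 states suffice.
        a   b  
>  q0   q1  q2 
   q1   q3  q4 
   q2   q5  q6 
 * q3   q3  q4 
 * q4   q5  q6 
   q5   q3  q4 
   q6   q5  q6 
(> = start, * = accepting)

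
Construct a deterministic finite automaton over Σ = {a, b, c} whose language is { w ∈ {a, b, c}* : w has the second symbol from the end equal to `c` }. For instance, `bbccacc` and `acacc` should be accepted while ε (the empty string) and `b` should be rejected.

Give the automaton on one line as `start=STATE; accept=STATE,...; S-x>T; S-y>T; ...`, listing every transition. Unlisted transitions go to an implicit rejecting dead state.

A DFA must remember the last 2 symbols (since which symbol is second-to-last isn't known until the input ends). Use one state per possible window of the last ≤2 symbols; accept from those whose window starts with `c`.
With 13 states:
          a    b    c  
>  s0     s1   s2   s3 
   s1     s4   s5   s6 
   s2     s7   s8   s9 
   s3    s10  s11  s12 
   s4     s4   s5   s6 
   s5     s7   s8   s9 
   s6    s10  s11  s12 
   s7     s4   s5   s6 
   s8     s7   s8   s9 
   s9    s10  s11  s12 
 * s10    s4   s5   s6 
 * s11    s7   s8   s9 
 * s12   s10  s11  s12 
(> = start, * = accepting)

start=s0; accept=s10,s11,s12; s0-a>s1; s0-b>s2; s0-c>s3; s1-a>s4; s1-b>s5; s1-c>s6; s2-a>s7; s2-b>s8; s2-c>s9; s3-a>s10; s3-b>s11; s3-c>s12; s4-a>s4; s4-b>s5; s4-c>s6; s5-a>s7; s5-b>s8; s5-c>s9; s6-a>s10; s6-b>s11; s6-c>s12; s7-a>s4; s7-b>s5; s7-c>s6; s8-a>s7; s8-b>s8; s8-c>s9; s9-a>s10; s9-b>s11; s9-c>s12; s10-a>s4; s10-b>s5; s10-c>s6; s11-a>s7; s11-b>s8; s11-c>s9; s12-a>s10; s12-b>s11; s12-c>s12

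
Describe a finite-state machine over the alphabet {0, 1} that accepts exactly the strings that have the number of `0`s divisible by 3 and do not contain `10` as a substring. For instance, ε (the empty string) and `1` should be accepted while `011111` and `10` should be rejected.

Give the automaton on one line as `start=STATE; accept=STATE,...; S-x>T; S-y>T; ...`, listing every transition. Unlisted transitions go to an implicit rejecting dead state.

Handle the two conditions separately and then intersect. One (3 states) tracks the count of `0`s modulo 3; the other (3 states) tracks partial matches of the forbidden pattern `10`. Each combined state is a pair, one component from each; accept when both components accept.
A 9-state machine:
       0  1 
>* A   B  C 
   B   D  E 
 * C   F  C 
   D   A  G 
   E   H  E 
   F   H  F 
   G   I  G 
   H   I  H 
   I   F  I 
(> = start, * = accepting)

start=A; accept=A,C; A-0>B; A-1>C; B-0>D; B-1>E; C-0>F; C-1>C; D-0>A; D-1>G; E-0>H; E-1>E; F-0>H; F-1>F; G-0>I; G-1>G; H-0>I; H-1>H; I-0>F; I-1>I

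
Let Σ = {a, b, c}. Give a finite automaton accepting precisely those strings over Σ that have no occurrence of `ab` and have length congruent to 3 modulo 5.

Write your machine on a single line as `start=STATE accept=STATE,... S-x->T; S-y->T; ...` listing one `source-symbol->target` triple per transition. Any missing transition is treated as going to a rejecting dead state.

Build one automaton per condition and run them in lockstep. One (3 states) tracks partial matches of the forbidden pattern `ab`; the other (5 states) tracks the input length modulo 5. Each combined state is a pair, one component from each; accept when both components accept. Equivalent product states are then merged.
11 states suffice.
          a    b    c  
>  s0     s1   s2   s2 
   s1     s3   s4   s5 
   s2     s3   s5   s5 
   s3     s6   s4   s7 
   s4     s4   s4   s4 
   s5     s6   s7   s7 
 * s6     s8   s4   s9 
 * s7     s8   s9   s9 
   s8    s10   s4   s0 
   s9    s10   s0   s0 
   s10    s1   s4   s2 
(> = start, * = accepting)

start=s0; accept=s6,s7; s0-a->s1; s0-b->s2; s0-c->s2; s1-a->s3; s1-b->s4; s1-c->s5; s2-a->s3; s2-b->s5; s2-c->s5; s3-a->s6; s3-b->s4; s3-c->s7; s4-a->s4; s4-b->s4; s4-c->s4; s5-a->s6; s5-b->s7; s5-c->s7; s6-a->s8; s6-b->s4; s6-c->s9; s7-a->s8; s7-b->s9; s7-c->s9; s8-a->s10; s8-b->s4; s8-c->s0; s9-a->s10; s9-b->s0; s9-c->s0; s10-a->s1; s10-b->s4; s10-c->s2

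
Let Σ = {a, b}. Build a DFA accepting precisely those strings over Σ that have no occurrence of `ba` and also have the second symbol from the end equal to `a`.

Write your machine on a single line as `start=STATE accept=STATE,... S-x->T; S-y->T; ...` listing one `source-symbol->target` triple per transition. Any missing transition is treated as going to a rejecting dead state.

Handle the two conditions separately and then intersect. The first has 3 states tracking partial matches of the forbidden pattern `ba`; the second has 7 states tracking the last 2 symbols read. A product state is a pair (one from each), accepting exactly when both do.
A 10-state machine:
        a   b  
>  q0   q1  q2 
   q1   q3  q4 
   q2   q5  q6 
 * q3   q3  q4 
 * q4   q5  q6 
   q5   q7  q8 
   q6   q5  q6 
   q7   q7  q8 
   q8   q5  q9 
   q9   q5  q9 
(> = start, * = accepting)

start=q0; accept=q3,q4; q0-a->q1; q0-b->q2; q1-a->q3; q1-b->q4; q2-a->q5; q2-b->q6; q3-a->q3; q3-b->q4; q4-a->q5; q4-b->q6; q5-a->q7; q5-b->q8; q6-a->q5; q6-b->q6; q7-a->q7; q7-b->q8; q8-a->q5; q8-b->q9; q9-a->q5; q9-b->q9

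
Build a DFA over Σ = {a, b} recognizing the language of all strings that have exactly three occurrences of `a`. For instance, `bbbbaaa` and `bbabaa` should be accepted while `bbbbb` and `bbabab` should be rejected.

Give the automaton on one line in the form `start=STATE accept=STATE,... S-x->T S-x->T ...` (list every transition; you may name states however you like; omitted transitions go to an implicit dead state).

Only the number of `a`s matters, and only up to 4. Make a chain q0 → q1 → q2 → q3 → q4 advanced by each `a` (with q4 absorbing); every other symbol self-loops. The accepting set is {q3}.
A 5-state machine:
        a   b  
>  q0   q1  q0 
   q1   q2  q1 
   q2   q3  q2 
 * q3   q4  q3 
   q4   q4  q4 
(> = start, * = accepting)

start=q0 accept=q3 q0-a->q1 q0-b->q0 q1-a->q2 q1-b->q1 q2-a->q3 q2-b->q2 q3-a->q4 q3-b->q3 q4-a->q4 q4-b->q4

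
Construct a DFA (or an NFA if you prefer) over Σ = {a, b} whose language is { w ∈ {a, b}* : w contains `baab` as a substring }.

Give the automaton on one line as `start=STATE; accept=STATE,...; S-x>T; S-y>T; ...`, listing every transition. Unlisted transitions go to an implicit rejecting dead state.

start=q0; accept=q4; q0-a>q0; q0-b>q1; q1-a>q2; q1-b>q1; q2-a>q3; q2-b>q1; q3-a>q0; q3-b>q4; q4-a>q4; q4-b>q4

States q0..q3 record the length of the longest prefix of `baab` that matches the current input suffix. Reaching q4 means `baab` has been seen, and we stay there forever. Accept from q4.
        a   b  
>  q0   q0  q1 
   q1   q2  q1 
   q2   q3  q1 
   q3   q0  q4 
 * q4   q4  q4 
(> = start, * = accepting)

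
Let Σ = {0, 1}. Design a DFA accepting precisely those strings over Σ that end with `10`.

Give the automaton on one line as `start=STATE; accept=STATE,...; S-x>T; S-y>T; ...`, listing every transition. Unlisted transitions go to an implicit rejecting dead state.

start=q0; accept=q2; q0-0>q0; q0-1>q1; q1-0>q2; q1-1>q1; q2-0>q0; q2-1>q1

Let each state record the length of the longest suffix of the input read so far that is also a prefix of `10`. q1 means the last symbol is `1`; q2 means the last 2 symbols are `10`. Accept only at q2, where the string currently ends in `10`.
3 states suffice.
        0   1  
>  q0   q0  q1 
   q1   q2  q1 
 * q2   q0  q1 
(> = start, * = accepting)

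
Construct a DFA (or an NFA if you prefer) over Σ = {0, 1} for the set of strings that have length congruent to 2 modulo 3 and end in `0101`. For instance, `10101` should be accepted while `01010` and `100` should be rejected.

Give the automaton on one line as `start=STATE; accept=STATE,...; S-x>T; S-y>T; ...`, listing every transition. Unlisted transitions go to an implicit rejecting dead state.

start=s0; accept=s6; s0-0>s1; s0-1>s1; s1-0>s2; s1-1>s3; s2-0>s0; s2-1>s4; s3-0>s0; s3-1>s0; s4-0>s5; s4-1>s1; s5-0>s2; s5-1>s6; s6-0>s0; s6-1>s0

Build one automaton per condition and run them in lockstep. The first has 3 states tracking the input length modulo 3; the second has 5 states tracking how much of the suffix `0101` has currently been matched. A product state is a pair (one from each), accepting exactly when both do. After merging equivalent states the machine shrinks.
        0   1  
>  s0   s1  s1 
   s1   s2  s3 
   s2   s0  s4 
   s3   s0  s0 
   s4   s5  s1 
   s5   s2  s6 
 * s6   s0  s0 
(> = start, * = accepting)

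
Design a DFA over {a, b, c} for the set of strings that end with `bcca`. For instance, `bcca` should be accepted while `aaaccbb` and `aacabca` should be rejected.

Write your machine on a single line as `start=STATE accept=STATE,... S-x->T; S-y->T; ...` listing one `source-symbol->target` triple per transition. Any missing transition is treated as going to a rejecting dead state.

Let each state record the length of the longest suffix of the input read so far that is also a prefix of `bcca`. s1 means the last symbol is `b`; s2 means the last 2 symbols are `bc`; s3 means the last 3 symbols are `bcc`; s4 means the last 4 symbols are `bcca`. Accept only at s4, where the string currently ends in `bcca`.
With 5 states:
        a   b   c  
>  s0   s0  s1  s0 
   s1   s0  s1  s2 
   s2   s0  s1  s3 
   s3   s4  s1  s0 
 * s4   s0  s1  s0 
(> = start, * = accepting)

start=s0; accept=s4; s0-a->s0; s0-b->s1; s0-c->s0; s1-a->s0; s1-b->s1; s1-c->s2; s2-a->s0; s2-b->s1; s2-c->s3; s3-a->s4; s3-b->s1; s3-c->s0; s4-a->s0; s4-b->s1; s4-c->s0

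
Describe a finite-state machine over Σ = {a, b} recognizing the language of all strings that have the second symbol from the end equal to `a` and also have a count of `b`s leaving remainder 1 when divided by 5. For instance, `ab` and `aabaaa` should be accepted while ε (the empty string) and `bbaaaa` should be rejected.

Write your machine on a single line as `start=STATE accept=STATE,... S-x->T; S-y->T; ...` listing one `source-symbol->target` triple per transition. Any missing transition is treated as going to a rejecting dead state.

Build one automaton per condition and run them in lockstep. One (7 states) tracks the last 2 symbols read; the other (5 states) tracks the count of `b`s modulo 5. Each combined state is a pair, one component from each; accept when both components accept.
A 23-state machine:
          a    b  
>  q0     q1   q2 
   q1     q3   q4 
   q2     q5   q6 
   q3     q3   q4 
 * q4     q5   q6 
   q5     q7   q8 
   q6     q9  q10 
 * q7     q7   q8 
   q8     q9  q10 
   q9    q11  q12 
   q10   q13  q14 
   q11   q11  q12 
   q12   q13  q14 
   q13   q15  q16 
   q14   q17  q18 
   q15   q15  q16 
   q16   q17  q18 
   q17   q19  q20 
   q18   q21  q22 
   q19   q19  q20 
   q20   q21  q22 
   q21    q3   q4 
   q22    q5   q6 
(> = start, * = accepting)

start=q0; accept=q4,q7; q0-a->q1; q0-b->q2; q1-a->q3; q1-b->q4; q2-a->q5; q2-b->q6; q3-a->q3; q3-b->q4; q4-a->q5; q4-b->q6; q5-a->q7; q5-b->q8; q6-a->q9; q6-b->q10; q7-a->q7; q7-b->q8; q8-a->q9; q8-b->q10; q9-a->q11; q9-b->q12; q10-a->q13; q10-b->q14; q11-a->q11; q11-b->q12; q12-a->q13; q12-b->q14; q13-a->q15; q13-b->q16; q14-a->q17; q14-b->q18; q15-a->q15; q15-b->q16; q16-a->q17; q16-b->q18; q17-a->q19; q17-b->q20; q18-a->q21; q18-b->q22; q19-a->q19; q19-b->q20; q20-a->q21; q20-b->q22; q21-a->q3; q21-b->q4; q22-a->q5; q22-b->q6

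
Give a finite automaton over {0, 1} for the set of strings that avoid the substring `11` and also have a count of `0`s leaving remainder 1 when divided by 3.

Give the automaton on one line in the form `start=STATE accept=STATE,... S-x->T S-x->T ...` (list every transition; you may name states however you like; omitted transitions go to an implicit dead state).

Build one automaton per condition and run them in lockstep. One (3 states) tracks partial matches of the forbidden pattern `11`; the other (3 states) tracks the count of `0`s modulo 3. Each combined state is a pair, one component from each; accept when both components accept.
9 states suffice.
        0   1  
>  s0   s1  s2 
 * s1   s3  s4 
   s2   s1  s5 
   s3   s0  s6 
 * s4   s3  s7 
   s5   s7  s5 
   s6   s0  s8 
   s7   s8  s7 
   s8   s5  s8 
(> = start, * = accepting)

start=s0 accept=s1,s4 s0-0->s1 s0-1->s2 s1-0->s3 s1-1->s4 s2-0->s1 s2-1->s5 s3-0->s0 s3-1->s6 s4-0->s3 s4-1->s7 s5-0->s7 s5-1->s5 s6-0->s0 s6-1->s8 s7-0->s8 s7-1->s7 s8-0->s5 s8-1->s8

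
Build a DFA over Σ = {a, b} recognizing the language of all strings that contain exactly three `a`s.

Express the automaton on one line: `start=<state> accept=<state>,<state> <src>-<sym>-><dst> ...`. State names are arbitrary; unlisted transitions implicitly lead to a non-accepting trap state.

Count `a`s, saturating at 4: states s0 through s3 mean 0 through 3 `a`s seen; s4 means more than 3. Each `a` increments (capped at s4); other symbols loop. Accept from {s3}.
With 5 states:
        a   b  
>  s0   s1  s0 
   s1   s2  s1 
   s2   s3  s2 
 * s3   s4  s3 
   s4   s4  s4 
(> = start, * = accepting)

start=s0 accept=s3 s0-a->s1 s0-b->s0 s1-a->s2 s1-b->s1 s2-a->s3 s2-b->s2 s3-a->s4 s3-b->s3 s4-a->s4 s4-b->s4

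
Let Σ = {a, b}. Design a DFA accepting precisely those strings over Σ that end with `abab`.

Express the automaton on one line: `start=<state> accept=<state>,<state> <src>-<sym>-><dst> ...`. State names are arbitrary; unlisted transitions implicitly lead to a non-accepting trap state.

start=q0 accept=q4 q0-a->q1 q0-b->q0 q1-a->q1 q1-b->q2 q2-a->q3 q2-b->q0 q3-a->q1 q3-b->q4 q4-a->q3 q4-b->q0

Remember how much of `abab` the current input suffix matches. State q0 means no match yet; q1 means the last symbol is `a`; q2 means the last 2 symbols are `ab`; q3 means the last 3 symbols are `aba`; q4 means the last 4 symbols are `abab`. Only q4 accepts. On a mismatch, fall back to the longest proper suffix that is still a prefix of `abab`.
        a   b  
>  q0   q1  q0 
   q1   q1  q2 
   q2   q3  q0 
   q3   q1  q4 
 * q4   q3  q0 
(> = start, * = accepting)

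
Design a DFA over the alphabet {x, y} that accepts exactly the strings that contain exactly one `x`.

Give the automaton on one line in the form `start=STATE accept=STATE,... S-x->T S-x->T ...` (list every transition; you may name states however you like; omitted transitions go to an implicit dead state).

start=q0 accept=q1 q0-x->q1 q0-y->q0 q1-x->q2 q1-y->q1 q2-x->q2 q2-y->q2

Count `x`s, saturating at 2: state q0 means no `x` yet, q1 means one `x` seen, q2 means more than one. Each `x` increments (capped at q2); other symbols loop. Accept from {q1}.
With 3 states:
        x   y  
>  q0   q1  q0 
 * q1   q2  q1 
   q2   q2  q2 
(> = start, * = accepting)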